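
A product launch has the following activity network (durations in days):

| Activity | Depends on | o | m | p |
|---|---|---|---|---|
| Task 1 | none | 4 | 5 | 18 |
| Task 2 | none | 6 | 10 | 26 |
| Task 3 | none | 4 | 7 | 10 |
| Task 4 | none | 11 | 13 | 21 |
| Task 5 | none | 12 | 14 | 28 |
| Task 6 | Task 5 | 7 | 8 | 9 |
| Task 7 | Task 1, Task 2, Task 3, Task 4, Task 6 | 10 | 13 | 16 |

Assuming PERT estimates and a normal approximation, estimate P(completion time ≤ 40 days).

te_Task 1 = (4 + 4·5 + 18)/6 = 42/6 = 7; σ²_Task 1 = ((18−4)/6)² = 5.444
te_Task 2 = (6 + 4·10 + 26)/6 = 72/6 = 12; σ²_Task 2 = ((26−6)/6)² = 11.111
te_Task 3 = (4 + 4·7 + 10)/6 = 42/6 = 7; σ²_Task 3 = ((10−4)/6)² = 1.000
te_Task 4 = (11 + 4·13 + 21)/6 = 84/6 = 14; σ²_Task 4 = ((21−11)/6)² = 2.778
te_Task 5 = (12 + 4·14 + 28)/6 = 96/6 = 16; σ²_Task 5 = ((28−12)/6)² = 7.111
te_Task 6 = (7 + 4·8 + 9)/6 = 48/6 = 8; σ²_Task 6 = ((9−7)/6)² = 0.111
te_Task 7 = (10 + 4·13 + 16)/6 = 78/6 = 13; σ²_Task 7 = ((16−10)/6)² = 1.000

Forward pass:
ES_Task 1 = 0; EF_Task 1 = 7
ES_Task 2 = 0; EF_Task 2 = 12
ES_Task 3 = 0; EF_Task 3 = 7
ES_Task 4 = 0; EF_Task 4 = 14
ES_Task 5 = 0; EF_Task 5 = 16
ES_Task 6 = 16; EF_Task 6 = 16+8 = 24
ES_Task 7 = max(EF_Task 1=7, EF_Task 2=12, EF_Task 3=7, EF_Task 4=14, EF_Task 6=24) = 24; EF_Task 7 = 24+13 = 37
Expected project duration μ = 37 days. Critical path: Task 5 → Task 6 → Task 7.

Variance along critical path = 7.111 + 0.111 + 1.000 = 8.222; σ = √8.222 = 2.867 days.
Z = (40 − 37) / 2.867 = 1.046
P(T ≤ 40) = Φ(1.046) ≈ 0.852

0.852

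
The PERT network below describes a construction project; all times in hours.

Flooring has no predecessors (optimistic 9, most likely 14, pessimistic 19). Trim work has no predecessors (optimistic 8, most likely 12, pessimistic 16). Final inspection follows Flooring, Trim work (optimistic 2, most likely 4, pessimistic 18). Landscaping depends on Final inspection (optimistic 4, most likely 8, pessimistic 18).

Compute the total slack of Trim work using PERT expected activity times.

2 hours

te_Flooring = (9 + 4·14 + 19)/6 = 84/6 = 14
te_Trim work = (8 + 4·12 + 16)/6 = 72/6 = 12
te_Final inspection = (2 + 4·4 + 18)/6 = 36/6 = 6
te_Landscaping = (4 + 4·8 + 18)/6 = 54/6 = 9

Forward pass:
ES_Flooring = 0; EF_Flooring = 14
ES_Trim work = 0; EF_Trim work = 12
ES_Final inspection = max(EF_Flooring=14, EF_Trim work=12) = 14; EF_Final inspection = 14+6 = 20
ES_Landscaping = 20; EF_Landscaping = 20+9 = 29
Expected project duration μ = 29 hours. Critical path: Flooring → Final inspection → Landscaping.

Backward pass:
LF_Landscaping = 29; LS_Landscaping = 29−9 = 20
LF_Final inspection = LS_Landscaping = 20; LS_Final inspection = 20−6 = 14
LF_Trim work = LS_Final inspection = 14; LS_Trim work = 14−12 = 2
LF_Flooring = LS_Final inspection = 14; LS_Flooring = 14−14 = 0
Slack_Trim work = LS_Trim work − ES_Trim work = 2 − 0 = 2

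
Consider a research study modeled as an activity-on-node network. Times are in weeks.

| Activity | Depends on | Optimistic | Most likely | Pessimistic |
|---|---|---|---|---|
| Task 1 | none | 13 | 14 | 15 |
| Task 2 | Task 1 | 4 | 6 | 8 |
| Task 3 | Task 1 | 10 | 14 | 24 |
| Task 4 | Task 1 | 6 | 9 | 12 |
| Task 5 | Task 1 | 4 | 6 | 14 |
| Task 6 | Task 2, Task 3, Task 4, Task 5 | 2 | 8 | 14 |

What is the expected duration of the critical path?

te_Task 1 = (13 + 4·14 + 15)/6 = 84/6 = 14
te_Task 2 = (4 + 4·6 + 8)/6 = 36/6 = 6
te_Task 3 = (10 + 4·14 + 24)/6 = 90/6 = 15
te_Task 4 = (6 + 4·9 + 12)/6 = 54/6 = 9
te_Task 5 = (4 + 4·6 + 14)/6 = 42/6 = 7
te_Task 6 = (2 + 4·8 + 14)/6 = 48/6 = 8

Forward pass:
ES_Task 1 = 0; EF_Task 1 = 14
ES_Task 2 = 14; EF_Task 2 = 14+6 = 20
ES_Task 3 = 14; EF_Task 3 = 14+15 = 29
ES_Task 4 = 14; EF_Task 4 = 14+9 = 23
ES_Task 5 = 14; EF_Task 5 = 14+7 = 21
ES_Task 6 = max(EF_Task 2=20, EF_Task 3=29, EF_Task 4=23, EF_Task 5=21) = 29; EF_Task 6 = 29+8 = 37
Expected project duration μ = 37 weeks. Critical path: Task 1 → Task 3 → Task 6.

37 weeks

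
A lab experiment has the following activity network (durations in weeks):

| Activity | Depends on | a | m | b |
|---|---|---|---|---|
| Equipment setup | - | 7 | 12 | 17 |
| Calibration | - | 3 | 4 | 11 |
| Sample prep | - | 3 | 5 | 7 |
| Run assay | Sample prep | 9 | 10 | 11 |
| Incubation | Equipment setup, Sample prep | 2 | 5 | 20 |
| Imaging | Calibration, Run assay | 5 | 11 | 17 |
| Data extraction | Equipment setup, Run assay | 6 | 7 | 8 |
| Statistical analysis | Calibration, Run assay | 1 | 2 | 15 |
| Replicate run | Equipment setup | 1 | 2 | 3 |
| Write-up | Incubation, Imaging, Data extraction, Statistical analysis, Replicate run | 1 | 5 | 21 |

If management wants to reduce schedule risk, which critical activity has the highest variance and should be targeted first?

Write-up

te_Equipment setup = (7 + 4·12 + 17)/6 = 72/6 = 12; σ²_Equipment setup = ((17−7)/6)² = 2.778
te_Calibration = (3 + 4·4 + 11)/6 = 30/6 = 5; σ²_Calibration = ((11−3)/6)² = 1.778
te_Sample prep = (3 + 4·5 + 7)/6 = 30/6 = 5; σ²_Sample prep = ((7−3)/6)² = 0.444
te_Run assay = (9 + 4·10 + 11)/6 = 60/6 = 10; σ²_Run assay = ((11−9)/6)² = 0.111
te_Incubation = (2 + 4·5 + 20)/6 = 42/6 = 7; σ²_Incubation = ((20−2)/6)² = 9.000
te_Imaging = (5 + 4·11 + 17)/6 = 66/6 = 11; σ²_Imaging = ((17−5)/6)² = 4.000
te_Data extraction = (6 + 4·7 + 8)/6 = 42/6 = 7; σ²_Data extraction = ((8−6)/6)² = 0.111
te_Statistical analysis = (1 + 4·2 + 15)/6 = 24/6 = 4; σ²_Statistical analysis = ((15−1)/6)² = 5.444
te_Replicate run = (1 + 4·2 + 3)/6 = 12/6 = 2; σ²_Replicate run = ((3−1)/6)² = 0.111
te_Write-up = (1 + 4·5 + 21)/6 = 42/6 = 7; σ²_Write-up = ((21−1)/6)² = 11.111

Forward pass:
ES_Equipment setup = 0; EF_Equipment setup = 12
ES_Calibration = 0; EF_Calibration = 5
ES_Sample prep = 0; EF_Sample prep = 5
ES_Run assay = 5; EF_Run assay = 5+10 = 15
ES_Incubation = max(EF_Equipment setup=12, EF_Sample prep=5) = 12; EF_Incubation = 12+7 = 19
ES_Imaging = max(EF_Calibration=5, EF_Run assay=15) = 15; EF_Imaging = 15+11 = 26
ES_Data extraction = max(EF_Equipment setup=12, EF_Run assay=15) = 15; EF_Data extraction = 15+7 = 22
ES_Statistical analysis = max(EF_Calibration=5, EF_Run assay=15) = 15; EF_Statistical analysis = 15+4 = 19
ES_Replicate run = 12; EF_Replicate run = 12+2 = 14
ES_Write-up = max(EF_Incubation=19, EF_Imaging=26, EF_Data extraction=22, EF_Statistical analysis=19, EF_Replicate run=14) = 26; EF_Write-up = 26+7 = 33
Expected project duration μ = 33 weeks. Critical path: Sample prep → Run assay → Imaging → Write-up.

Variances on critical path: σ²_Sample prep=0.444, σ²_Run assay=0.111, σ²_Imaging=4.000, σ²_Write-up=11.111.
Largest is σ²_Write-up = 11.111.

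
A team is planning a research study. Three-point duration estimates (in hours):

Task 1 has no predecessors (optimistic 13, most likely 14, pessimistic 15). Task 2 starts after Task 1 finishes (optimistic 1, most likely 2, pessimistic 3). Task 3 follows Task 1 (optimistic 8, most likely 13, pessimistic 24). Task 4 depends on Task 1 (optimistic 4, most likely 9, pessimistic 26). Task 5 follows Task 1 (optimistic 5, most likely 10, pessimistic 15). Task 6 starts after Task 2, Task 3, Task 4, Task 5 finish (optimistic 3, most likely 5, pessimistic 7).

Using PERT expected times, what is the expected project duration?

33 hours

te_Task 1 = (13 + 4·14 + 15)/6 = 84/6 = 14
te_Task 2 = (1 + 4·2 + 3)/6 = 12/6 = 2
te_Task 3 = (8 + 4·13 + 24)/6 = 84/6 = 14
te_Task 4 = (4 + 4·9 + 26)/6 = 66/6 = 11
te_Task 5 = (5 + 4·10 + 15)/6 = 60/6 = 10
te_Task 6 = (3 + 4·5 + 7)/6 = 30/6 = 5

Forward pass:
ES_Task 1 = 0; EF_Task 1 = 14
ES_Task 2 = 14; EF_Task 2 = 14+2 = 16
ES_Task 3 = 14; EF_Task 3 = 14+14 = 28
ES_Task 4 = 14; EF_Task 4 = 14+11 = 25
ES_Task 5 = 14; EF_Task 5 = 14+10 = 24
ES_Task 6 = max(EF_Task 2=16, EF_Task 3=28, EF_Task 4=25, EF_Task 5=24) = 28; EF_Task 6 = 28+5 = 33
Expected project duration μ = 33 hours. Critical path: Task 1 → Task 3 → Task 6.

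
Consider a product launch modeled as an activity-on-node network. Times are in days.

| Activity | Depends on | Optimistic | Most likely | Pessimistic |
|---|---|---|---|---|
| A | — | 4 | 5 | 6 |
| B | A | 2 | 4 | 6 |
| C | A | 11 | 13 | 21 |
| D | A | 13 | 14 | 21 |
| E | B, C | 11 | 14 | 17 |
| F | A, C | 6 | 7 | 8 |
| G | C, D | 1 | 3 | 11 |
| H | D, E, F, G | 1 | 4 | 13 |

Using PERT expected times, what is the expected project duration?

38 days

te_A = (4 + 4·5 + 6)/6 = 30/6 = 5
te_B = (2 + 4·4 + 6)/6 = 24/6 = 4
te_C = (11 + 4·13 + 21)/6 = 84/6 = 14
te_D = (13 + 4·14 + 21)/6 = 90/6 = 15
te_E = (11 + 4·14 + 17)/6 = 84/6 = 14
te_F = (6 + 4·7 + 8)/6 = 42/6 = 7
te_G = (1 + 4·3 + 11)/6 = 24/6 = 4
te_H = (1 + 4·4 + 13)/6 = 30/6 = 5

Forward pass:
ES_A = 0; EF_A = 5
ES_B = 5; EF_B = 5+4 = 9
ES_C = 5; EF_C = 5+14 = 19
ES_D = 5; EF_D = 5+15 = 20
ES_E = max(EF_B=9, EF_C=19) = 19; EF_E = 19+14 = 33
ES_F = max(EF_A=5, EF_C=19) = 19; EF_F = 19+7 = 26
ES_G = max(EF_C=19, EF_D=20) = 20; EF_G = 20+4 = 24
ES_H = max(EF_D=20, EF_E=33, EF_F=26, EF_G=24) = 33; EF_H = 33+5 = 38
Expected project duration μ = 38 days. Critical path: A → C → E → H.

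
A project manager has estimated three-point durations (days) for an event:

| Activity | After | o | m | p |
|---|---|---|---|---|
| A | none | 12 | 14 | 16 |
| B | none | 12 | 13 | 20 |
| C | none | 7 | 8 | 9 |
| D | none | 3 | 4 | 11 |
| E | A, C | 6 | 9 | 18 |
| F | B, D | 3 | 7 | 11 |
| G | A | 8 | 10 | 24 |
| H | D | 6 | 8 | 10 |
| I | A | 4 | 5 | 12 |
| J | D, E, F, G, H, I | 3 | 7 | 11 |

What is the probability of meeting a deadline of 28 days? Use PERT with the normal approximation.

te_A = (12 + 4·14 + 16)/6 = 84/6 = 14; σ²_A = ((16−12)/6)² = 0.444
te_B = (12 + 4·13 + 20)/6 = 84/6 = 14; σ²_B = ((20−12)/6)² = 1.778
te_C = (7 + 4·8 + 9)/6 = 48/6 = 8; σ²_C = ((9−7)/6)² = 0.111
te_D = (3 + 4·4 + 11)/6 = 30/6 = 5; σ²_D = ((11−3)/6)² = 1.778
te_E = (6 + 4·9 + 18)/6 = 60/6 = 10; σ²_E = ((18−6)/6)² = 4.000
te_F = (3 + 4·7 + 11)/6 = 42/6 = 7; σ²_F = ((11−3)/6)² = 1.778
te_G = (8 + 4·10 + 24)/6 = 72/6 = 12; σ²_G = ((24−8)/6)² = 7.111
te_H = (6 + 4·8 + 10)/6 = 48/6 = 8; σ²_H = ((10−6)/6)² = 0.444
te_I = (4 + 4·5 + 12)/6 = 36/6 = 6; σ²_I = ((12−4)/6)² = 1.778
te_J = (3 + 4·7 + 11)/6 = 42/6 = 7; σ²_J = ((11−3)/6)² = 1.778

Forward pass:
ES_A = 0; EF_A = 14
ES_B = 0; EF_B = 14
ES_C = 0; EF_C = 8
ES_D = 0; EF_D = 5
ES_E = max(EF_A=14, EF_C=8) = 14; EF_E = 14+10 = 24
ES_F = max(EF_B=14, EF_D=5) = 14; EF_F = 14+7 = 21
ES_G = 14; EF_G = 14+12 = 26
ES_H = 5; EF_H = 5+8 = 13
ES_I = 14; EF_I = 14+6 = 20
ES_J = max(EF_D=5, EF_E=24, EF_F=21, EF_G=26, EF_H=13, EF_I=20) = 26; EF_J = 26+7 = 33
Expected project duration μ = 33 days. Critical path: A → G → J.

Variance along critical path = 0.444 + 7.111 + 1.778 = 9.333; σ = √9.333 = 3.055 days.
Z = (28 − 33) / 3.055 = -1.637
P(T ≤ 28) = Φ(-1.637) ≈ 0.051

0.051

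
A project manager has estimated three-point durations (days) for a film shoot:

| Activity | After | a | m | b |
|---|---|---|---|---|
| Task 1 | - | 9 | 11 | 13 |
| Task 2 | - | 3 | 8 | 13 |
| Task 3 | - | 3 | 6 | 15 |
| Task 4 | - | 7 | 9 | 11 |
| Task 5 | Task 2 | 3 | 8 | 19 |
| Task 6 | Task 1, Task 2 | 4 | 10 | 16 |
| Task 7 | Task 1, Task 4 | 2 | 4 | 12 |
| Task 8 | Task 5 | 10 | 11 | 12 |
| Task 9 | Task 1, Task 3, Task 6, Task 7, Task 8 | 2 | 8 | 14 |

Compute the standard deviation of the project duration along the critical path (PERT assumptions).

3.74 days

te_Task 1 = (9 + 4·11 + 13)/6 = 66/6 = 11; σ²_Task 1 = ((13−9)/6)² = 0.444
te_Task 2 = (3 + 4·8 + 13)/6 = 48/6 = 8; σ²_Task 2 = ((13−3)/6)² = 2.778
te_Task 3 = (3 + 4·6 + 15)/6 = 42/6 = 7; σ²_Task 3 = ((15−3)/6)² = 4.000
te_Task 4 = (7 + 4·9 + 11)/6 = 54/6 = 9; σ²_Task 4 = ((11−7)/6)² = 0.444
te_Task 5 = (3 + 4·8 + 19)/6 = 54/6 = 9; σ²_Task 5 = ((19−3)/6)² = 7.111
te_Task 6 = (4 + 4·10 + 16)/6 = 60/6 = 10; σ²_Task 6 = ((16−4)/6)² = 4.000
te_Task 7 = (2 + 4·4 + 12)/6 = 30/6 = 5; σ²_Task 7 = ((12−2)/6)² = 2.778
te_Task 8 = (10 + 4·11 + 12)/6 = 66/6 = 11; σ²_Task 8 = ((12−10)/6)² = 0.111
te_Task 9 = (2 + 4·8 + 14)/6 = 48/6 = 8; σ²_Task 9 = ((14−2)/6)² = 4.000

Forward pass:
ES_Task 1 = 0; EF_Task 1 = 11
ES_Task 2 = 0; EF_Task 2 = 8
ES_Task 3 = 0; EF_Task 3 = 7
ES_Task 4 = 0; EF_Task 4 = 9
ES_Task 5 = 8; EF_Task 5 = 8+9 = 17
ES_Task 6 = max(EF_Task 1=11, EF_Task 2=8) = 11; EF_Task 6 = 11+10 = 21
ES_Task 7 = max(EF_Task 1=11, EF_Task 4=9) = 11; EF_Task 7 = 11+5 = 16
ES_Task 8 = 17; EF_Task 8 = 17+11 = 28
ES_Task 9 = max(EF_Task 1=11, EF_Task 3=7, EF_Task 6=21, EF_Task 7=16, EF_Task 8=28) = 28; EF_Task 9 = 28+8 = 36
Expected project duration μ = 36 days. Critical path: Task 2 → Task 5 → Task 8 → Task 9.

Variance along critical path = 2.778 + 7.111 + 0.111 + 4.000 = 14.000
σ = √14.000 = 3.742 days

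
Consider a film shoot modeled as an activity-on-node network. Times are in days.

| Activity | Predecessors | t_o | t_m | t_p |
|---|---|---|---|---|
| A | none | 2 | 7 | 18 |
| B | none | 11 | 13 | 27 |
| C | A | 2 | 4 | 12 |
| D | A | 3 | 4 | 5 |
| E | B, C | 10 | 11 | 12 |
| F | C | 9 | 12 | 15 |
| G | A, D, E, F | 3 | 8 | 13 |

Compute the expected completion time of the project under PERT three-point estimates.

te_A = (2 + 4·7 + 18)/6 = 48/6 = 8
te_B = (11 + 4·13 + 27)/6 = 90/6 = 15
te_C = (2 + 4·4 + 12)/6 = 30/6 = 5
te_D = (3 + 4·4 + 5)/6 = 24/6 = 4
te_E = (10 + 4·11 + 12)/6 = 66/6 = 11
te_F = (9 + 4·12 + 15)/6 = 72/6 = 12
te_G = (3 + 4·8 + 13)/6 = 48/6 = 8

Forward pass:
ES_A = 0; EF_A = 8
ES_B = 0; EF_B = 15
ES_C = 8; EF_C = 8+5 = 13
ES_D = 8; EF_D = 8+4 = 12
ES_E = max(EF_B=15, EF_C=13) = 15; EF_E = 15+11 = 26
ES_F = 13; EF_F = 13+12 = 25
ES_G = max(EF_A=8, EF_D=12, EF_E=26, EF_F=25) = 26; EF_G = 26+8 = 34
Expected project duration μ = 34 days. Critical path: B → E → G.

34 days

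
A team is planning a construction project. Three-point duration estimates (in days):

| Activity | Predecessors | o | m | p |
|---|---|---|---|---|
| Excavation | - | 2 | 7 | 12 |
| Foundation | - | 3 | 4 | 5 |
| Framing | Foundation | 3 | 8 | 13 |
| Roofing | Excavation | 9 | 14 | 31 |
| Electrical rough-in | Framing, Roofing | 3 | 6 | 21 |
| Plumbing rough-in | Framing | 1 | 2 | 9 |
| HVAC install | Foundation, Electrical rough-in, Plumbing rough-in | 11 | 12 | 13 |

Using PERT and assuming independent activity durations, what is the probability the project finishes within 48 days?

te_Excavation = (2 + 4·7 + 12)/6 = 42/6 = 7; σ²_Excavation = ((12−2)/6)² = 2.778
te_Foundation = (3 + 4·4 + 5)/6 = 24/6 = 4; σ²_Foundation = ((5−3)/6)² = 0.111
te_Framing = (3 + 4·8 + 13)/6 = 48/6 = 8; σ²_Framing = ((13−3)/6)² = 2.778
te_Roofing = (9 + 4·14 + 31)/6 = 96/6 = 16; σ²_Roofing = ((31−9)/6)² = 13.444
te_Electrical rough-in = (3 + 4·6 + 21)/6 = 48/6 = 8; σ²_Electrical rough-in = ((21−3)/6)² = 9.000
te_Plumbing rough-in = (1 + 4·2 + 9)/6 = 18/6 = 3; σ²_Plumbing rough-in = ((9−1)/6)² = 1.778
te_HVAC install = (11 + 4·12 + 13)/6 = 72/6 = 12; σ²_HVAC install = ((13−11)/6)² = 0.111

Forward pass:
ES_Excavation = 0; EF_Excavation = 7
ES_Foundation = 0; EF_Foundation = 4
ES_Framing = 4; EF_Framing = 4+8 = 12
ES_Roofing = 7; EF_Roofing = 7+16 = 23
ES_Electrical rough-in = max(EF_Framing=12, EF_Roofing=23) = 23; EF_Electrical rough-in = 23+8 = 31
ES_Plumbing rough-in = 12; EF_Plumbing rough-in = 12+3 = 15
ES_HVAC install = max(EF_Foundation=4, EF_Electrical rough-in=31, EF_Plumbing rough-in=15) = 31; EF_HVAC install = 31+12 = 43
Expected project duration μ = 43 days. Critical path: Excavation → Roofing → Electrical rough-in → HVAC install.

Variance along critical path = 2.778 + 13.444 + 9.000 + 0.111 = 25.333; σ = √25.333 = 5.033 days.
Z = (48 − 43) / 5.033 = 0.993
P(T ≤ 48) = Φ(0.993) ≈ 0.840

0.840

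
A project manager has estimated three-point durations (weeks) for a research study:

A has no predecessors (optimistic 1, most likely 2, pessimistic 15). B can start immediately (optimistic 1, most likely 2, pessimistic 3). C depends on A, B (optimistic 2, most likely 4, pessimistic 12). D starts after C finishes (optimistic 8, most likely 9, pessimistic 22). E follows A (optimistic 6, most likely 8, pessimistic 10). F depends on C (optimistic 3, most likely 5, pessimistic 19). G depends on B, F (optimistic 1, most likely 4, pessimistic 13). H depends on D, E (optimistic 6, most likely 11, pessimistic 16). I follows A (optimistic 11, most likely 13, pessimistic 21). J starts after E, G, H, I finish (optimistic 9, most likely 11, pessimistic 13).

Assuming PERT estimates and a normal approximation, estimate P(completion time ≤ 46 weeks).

0.835

te_A = (1 + 4·2 + 15)/6 = 24/6 = 4; σ²_A = ((15−1)/6)² = 5.444
te_B = (1 + 4·2 + 3)/6 = 12/6 = 2; σ²_B = ((3−1)/6)² = 0.111
te_C = (2 + 4·4 + 12)/6 = 30/6 = 5; σ²_C = ((12−2)/6)² = 2.778
te_D = (8 + 4·9 + 22)/6 = 66/6 = 11; σ²_D = ((22−8)/6)² = 5.444
te_E = (6 + 4·8 + 10)/6 = 48/6 = 8; σ²_E = ((10−6)/6)² = 0.444
te_F = (3 + 4·5 + 19)/6 = 42/6 = 7; σ²_F = ((19−3)/6)² = 7.111
te_G = (1 + 4·4 + 13)/6 = 30/6 = 5; σ²_G = ((13−1)/6)² = 4.000
te_H = (6 + 4·11 + 16)/6 = 66/6 = 11; σ²_H = ((16−6)/6)² = 2.778
te_I = (11 + 4·13 + 21)/6 = 84/6 = 14; σ²_I = ((21−11)/6)² = 2.778
te_J = (9 + 4·11 + 13)/6 = 66/6 = 11; σ²_J = ((13−9)/6)² = 0.444

Forward pass:
ES_A = 0; EF_A = 4
ES_B = 0; EF_B = 2
ES_C = max(EF_A=4, EF_B=2) = 4; EF_C = 4+5 = 9
ES_D = 9; EF_D = 9+11 = 20
ES_E = 4; EF_E = 4+8 = 12
ES_F = 9; EF_F = 9+7 = 16
ES_G = max(EF_B=2, EF_F=16) = 16; EF_G = 16+5 = 21
ES_H = max(EF_D=20, EF_E=12) = 20; EF_H = 20+11 = 31
ES_I = 4; EF_I = 4+14 = 18
ES_J = max(EF_E=12, EF_G=21, EF_H=31, EF_I=18) = 31; EF_J = 31+11 = 42
Expected project duration μ = 42 weeks. Critical path: A → C → D → H → J.

Variance along critical path = 5.444 + 2.778 + 5.444 + 2.778 + 0.444 = 16.889; σ = √16.889 = 4.110 weeks.
Z = (46 − 42) / 4.110 = 0.973
P(T ≤ 46) = Φ(0.973) ≈ 0.835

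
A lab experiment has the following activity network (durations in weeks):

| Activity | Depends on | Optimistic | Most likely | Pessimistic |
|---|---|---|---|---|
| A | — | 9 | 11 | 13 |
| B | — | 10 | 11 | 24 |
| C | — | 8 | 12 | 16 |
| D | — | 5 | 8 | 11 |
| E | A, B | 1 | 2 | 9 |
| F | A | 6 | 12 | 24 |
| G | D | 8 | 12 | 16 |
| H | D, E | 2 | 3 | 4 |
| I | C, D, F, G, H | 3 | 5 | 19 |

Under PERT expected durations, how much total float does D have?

te_A = (9 + 4·11 + 13)/6 = 66/6 = 11
te_B = (10 + 4·11 + 24)/6 = 78/6 = 13
te_C = (8 + 4·12 + 16)/6 = 72/6 = 12
te_D = (5 + 4·8 + 11)/6 = 48/6 = 8
te_E = (1 + 4·2 + 9)/6 = 18/6 = 3
te_F = (6 + 4·12 + 24)/6 = 78/6 = 13
te_G = (8 + 4·12 + 16)/6 = 72/6 = 12
te_H = (2 + 4·3 + 4)/6 = 18/6 = 3
te_I = (3 + 4·5 + 19)/6 = 42/6 = 7

Forward pass:
ES_A = 0; EF_A = 11
ES_B = 0; EF_B = 13
ES_C = 0; EF_C = 12
ES_D = 0; EF_D = 8
ES_E = max(EF_A=11, EF_B=13) = 13; EF_E = 13+3 = 16
ES_F = 11; EF_F = 11+13 = 24
ES_G = 8; EF_G = 8+12 = 20
ES_H = max(EF_D=8, EF_E=16) = 16; EF_H = 16+3 = 19
ES_I = max(EF_C=12, EF_D=8, EF_F=24, EF_G=20, EF_H=19) = 24; EF_I = 24+7 = 31
Expected project duration μ = 31 weeks. Critical path: A → F → I.

Backward pass:
LF_I = 31; LS_I = 31−7 = 24
LF_H = LS_I = 24; LS_H = 24−3 = 21
LF_G = LS_I = 24; LS_G = 24−12 = 12
LF_F = LS_I = 24; LS_F = 24−13 = 11
LF_E = LS_H = 21; LS_E = 21−3 = 18
LF_D = min(LS_G=12, LS_H=21, LS_I=24) = 12; LS_D = 12−8 = 4
LF_C = LS_I = 24; LS_C = 24−12 = 12
LF_B = LS_E = 18; LS_B = 18−13 = 5
LF_A = min(LS_E=18, LS_F=11) = 11; LS_A = 11−11 = 0
Slack_D = LS_D − ES_D = 4 − 0 = 4

4 weeks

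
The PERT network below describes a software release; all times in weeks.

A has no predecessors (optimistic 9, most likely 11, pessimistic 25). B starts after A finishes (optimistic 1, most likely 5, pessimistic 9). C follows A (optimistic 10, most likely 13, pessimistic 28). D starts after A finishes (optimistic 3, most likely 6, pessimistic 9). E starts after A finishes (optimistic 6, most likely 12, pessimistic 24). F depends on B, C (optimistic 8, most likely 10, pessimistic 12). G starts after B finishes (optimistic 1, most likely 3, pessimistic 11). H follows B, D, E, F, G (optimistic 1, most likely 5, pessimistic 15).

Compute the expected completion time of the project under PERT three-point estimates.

te_A = (9 + 4·11 + 25)/6 = 78/6 = 13
te_B = (1 + 4·5 + 9)/6 = 30/6 = 5
te_C = (10 + 4·13 + 28)/6 = 90/6 = 15
te_D = (3 + 4·6 + 9)/6 = 36/6 = 6
te_E = (6 + 4·12 + 24)/6 = 78/6 = 13
te_F = (8 + 4·10 + 12)/6 = 60/6 = 10
te_G = (1 + 4·3 + 11)/6 = 24/6 = 4
te_H = (1 + 4·5 + 15)/6 = 36/6 = 6

Forward pass:
ES_A = 0; EF_A = 13
ES_B = 13; EF_B = 13+5 = 18
ES_C = 13; EF_C = 13+15 = 28
ES_D = 13; EF_D = 13+6 = 19
ES_E = 13; EF_E = 13+13 = 26
ES_F = max(EF_B=18, EF_C=28) = 28; EF_F = 28+10 = 38
ES_G = 18; EF_G = 18+4 = 22
ES_H = max(EF_B=18, EF_D=19, EF_E=26, EF_F=38, EF_G=22) = 38; EF_H = 38+6 = 44
Expected project duration μ = 44 weeks. Critical path: A → C → F → H.

44 weeks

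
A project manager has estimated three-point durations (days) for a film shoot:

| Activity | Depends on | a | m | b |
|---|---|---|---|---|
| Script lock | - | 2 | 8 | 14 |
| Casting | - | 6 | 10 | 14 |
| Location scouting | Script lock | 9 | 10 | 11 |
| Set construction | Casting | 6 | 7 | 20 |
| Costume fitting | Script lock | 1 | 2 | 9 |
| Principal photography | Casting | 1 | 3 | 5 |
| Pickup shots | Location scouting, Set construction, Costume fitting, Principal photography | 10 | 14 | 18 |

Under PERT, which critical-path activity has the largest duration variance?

te_Script lock = (2 + 4·8 + 14)/6 = 48/6 = 8; σ²_Script lock = ((14−2)/6)² = 4.000
te_Casting = (6 + 4·10 + 14)/6 = 60/6 = 10; σ²_Casting = ((14−6)/6)² = 1.778
te_Location scouting = (9 + 4·10 + 11)/6 = 60/6 = 10; σ²_Location scouting = ((11−9)/6)² = 0.111
te_Set construction = (6 + 4·7 + 20)/6 = 54/6 = 9; σ²_Set construction = ((20−6)/6)² = 5.444
te_Costume fitting = (1 + 4·2 + 9)/6 = 18/6 = 3; σ²_Costume fitting = ((9−1)/6)² = 1.778
te_Principal photography = (1 + 4·3 + 5)/6 = 18/6 = 3; σ²_Principal photography = ((5−1)/6)² = 0.444
te_Pickup shots = (10 + 4·14 + 18)/6 = 84/6 = 14; σ²_Pickup shots = ((18−10)/6)² = 1.778

Forward pass:
ES_Script lock = 0; EF_Script lock = 8
ES_Casting = 0; EF_Casting = 10
ES_Location scouting = 8; EF_Location scouting = 8+10 = 18
ES_Set construction = 10; EF_Set construction = 10+9 = 19
ES_Costume fitting = 8; EF_Costume fitting = 8+3 = 11
ES_Principal photography = 10; EF_Principal photography = 10+3 = 13
ES_Pickup shots = max(EF_Location scouting=18, EF_Set construction=19, EF_Costume fitting=11, EF_Principal photography=13) = 19; EF_Pickup shots = 19+14 = 33
Expected project duration μ = 33 days. Critical path: Casting → Set construction → Pickup shots.

Variances on critical path: σ²_Casting=1.778, σ²_Set construction=5.444, σ²_Pickup shots=1.778.
Largest is σ²_Set construction = 5.444.

Set construction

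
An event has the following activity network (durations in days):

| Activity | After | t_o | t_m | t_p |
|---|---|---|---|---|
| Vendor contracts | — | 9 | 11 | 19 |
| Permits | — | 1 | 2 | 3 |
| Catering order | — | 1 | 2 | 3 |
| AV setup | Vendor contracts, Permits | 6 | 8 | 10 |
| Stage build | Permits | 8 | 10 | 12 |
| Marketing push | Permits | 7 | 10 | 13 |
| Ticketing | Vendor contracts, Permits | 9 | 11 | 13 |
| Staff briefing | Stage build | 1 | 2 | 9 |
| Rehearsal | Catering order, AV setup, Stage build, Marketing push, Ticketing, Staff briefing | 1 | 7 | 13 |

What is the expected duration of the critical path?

30 days

te_Vendor contracts = (9 + 4·11 + 19)/6 = 72/6 = 12
te_Permits = (1 + 4·2 + 3)/6 = 12/6 = 2
te_Catering order = (1 + 4·2 + 3)/6 = 12/6 = 2
te_AV setup = (6 + 4·8 + 10)/6 = 48/6 = 8
te_Stage build = (8 + 4·10 + 12)/6 = 60/6 = 10
te_Marketing push = (7 + 4·10 + 13)/6 = 60/6 = 10
te_Ticketing = (9 + 4·11 + 13)/6 = 66/6 = 11
te_Staff briefing = (1 + 4·2 + 9)/6 = 18/6 = 3
te_Rehearsal = (1 + 4·7 + 13)/6 = 42/6 = 7

Forward pass:
ES_Vendor contracts = 0; EF_Vendor contracts = 12
ES_Permits = 0; EF_Permits = 2
ES_Catering order = 0; EF_Catering order = 2
ES_AV setup = max(EF_Vendor contracts=12, EF_Permits=2) = 12; EF_AV setup = 12+8 = 20
ES_Stage build = 2; EF_Stage build = 2+10 = 12
ES_Marketing push = 2; EF_Marketing push = 2+10 = 12
ES_Ticketing = max(EF_Vendor contracts=12, EF_Permits=2) = 12; EF_Ticketing = 12+11 = 23
ES_Staff briefing = 12; EF_Staff briefing = 12+3 = 15
ES_Rehearsal = max(EF_Catering order=2, EF_AV setup=20, EF_Stage build=12, EF_Marketing push=12, EF_Ticketing=23, EF_Staff briefing=15) = 23; EF_Rehearsal = 23+7 = 30
Expected project duration μ = 30 days. Critical path: Vendor contracts → Ticketing → Rehearsal.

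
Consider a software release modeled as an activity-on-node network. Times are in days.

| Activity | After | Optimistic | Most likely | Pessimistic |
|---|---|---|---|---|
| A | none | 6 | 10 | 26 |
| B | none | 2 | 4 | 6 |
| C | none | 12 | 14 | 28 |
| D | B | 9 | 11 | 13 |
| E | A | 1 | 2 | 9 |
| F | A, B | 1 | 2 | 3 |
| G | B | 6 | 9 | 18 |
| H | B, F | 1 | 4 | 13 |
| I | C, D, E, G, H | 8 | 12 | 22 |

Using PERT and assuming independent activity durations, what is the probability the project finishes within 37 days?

te_A = (6 + 4·10 + 26)/6 = 72/6 = 12; σ²_A = ((26−6)/6)² = 11.111
te_B = (2 + 4·4 + 6)/6 = 24/6 = 4; σ²_B = ((6−2)/6)² = 0.444
te_C = (12 + 4·14 + 28)/6 = 96/6 = 16; σ²_C = ((28−12)/6)² = 7.111
te_D = (9 + 4·11 + 13)/6 = 66/6 = 11; σ²_D = ((13−9)/6)² = 0.444
te_E = (1 + 4·2 + 9)/6 = 18/6 = 3; σ²_E = ((9−1)/6)² = 1.778
te_F = (1 + 4·2 + 3)/6 = 12/6 = 2; σ²_F = ((3−1)/6)² = 0.111
te_G = (6 + 4·9 + 18)/6 = 60/6 = 10; σ²_G = ((18−6)/6)² = 4.000
te_H = (1 + 4·4 + 13)/6 = 30/6 = 5; σ²_H = ((13−1)/6)² = 4.000
te_I = (8 + 4·12 + 22)/6 = 78/6 = 13; σ²_I = ((22−8)/6)² = 5.444

Forward pass:
ES_A = 0; EF_A = 12
ES_B = 0; EF_B = 4
ES_C = 0; EF_C = 16
ES_D = 4; EF_D = 4+11 = 15
ES_E = 12; EF_E = 12+3 = 15
ES_F = max(EF_A=12, EF_B=4) = 12; EF_F = 12+2 = 14
ES_G = 4; EF_G = 4+10 = 14
ES_H = max(EF_B=4, EF_F=14) = 14; EF_H = 14+5 = 19
ES_I = max(EF_C=16, EF_D=15, EF_E=15, EF_G=14, EF_H=19) = 19; EF_I = 19+13 = 32
Expected project duration μ = 32 days. Critical path: A → F → H → I.

Variance along critical path = 11.111 + 0.111 + 4.000 + 5.444 = 20.667; σ = √20.667 = 4.546 days.
Z = (37 − 32) / 4.546 = 1.100
P(T ≤ 37) = Φ(1.100) ≈ 0.864

0.864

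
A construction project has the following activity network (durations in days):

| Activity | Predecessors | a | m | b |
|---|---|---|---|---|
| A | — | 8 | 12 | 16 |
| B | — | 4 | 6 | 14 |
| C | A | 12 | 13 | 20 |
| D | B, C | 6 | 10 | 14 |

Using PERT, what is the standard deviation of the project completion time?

2.31 days

te_A = (8 + 4·12 + 16)/6 = 72/6 = 12; σ²_A = ((16−8)/6)² = 1.778
te_B = (4 + 4·6 + 14)/6 = 42/6 = 7; σ²_B = ((14−4)/6)² = 2.778
te_C = (12 + 4·13 + 20)/6 = 84/6 = 14; σ²_C = ((20−12)/6)² = 1.778
te_D = (6 + 4·10 + 14)/6 = 60/6 = 10; σ²_D = ((14−6)/6)² = 1.778

Forward pass:
ES_A = 0; EF_A = 12
ES_B = 0; EF_B = 7
ES_C = 12; EF_C = 12+14 = 26
ES_D = max(EF_B=7, EF_C=26) = 26; EF_D = 26+10 = 36
Expected project duration μ = 36 days. Critical path: A → C → D.

Variance along critical path = 1.778 + 1.778 + 1.778 = 5.333
σ = √5.333 = 2.309 days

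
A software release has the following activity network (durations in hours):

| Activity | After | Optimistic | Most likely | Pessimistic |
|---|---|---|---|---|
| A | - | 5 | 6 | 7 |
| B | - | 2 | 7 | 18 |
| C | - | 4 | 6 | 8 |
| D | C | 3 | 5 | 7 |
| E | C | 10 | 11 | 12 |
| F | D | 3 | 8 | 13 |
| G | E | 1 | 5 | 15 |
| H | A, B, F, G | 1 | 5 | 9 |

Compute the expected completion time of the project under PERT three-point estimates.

te_A = (5 + 4·6 + 7)/6 = 36/6 = 6
te_B = (2 + 4·7 + 18)/6 = 48/6 = 8
te_C = (4 + 4·6 + 8)/6 = 36/6 = 6
te_D = (3 + 4·5 + 7)/6 = 30/6 = 5
te_E = (10 + 4·11 + 12)/6 = 66/6 = 11
te_F = (3 + 4·8 + 13)/6 = 48/6 = 8
te_G = (1 + 4·5 + 15)/6 = 36/6 = 6
te_H = (1 + 4·5 + 9)/6 = 30/6 = 5

Forward pass:
ES_A = 0; EF_A = 6
ES_B = 0; EF_B = 8
ES_C = 0; EF_C = 6
ES_D = 6; EF_D = 6+5 = 11
ES_E = 6; EF_E = 6+11 = 17
ES_F = 11; EF_F = 11+8 = 19
ES_G = 17; EF_G = 17+6 = 23
ES_H = max(EF_A=6, EF_B=8, EF_F=19, EF_G=23) = 23; EF_H = 23+5 = 28
Expected project duration μ = 28 hours. Critical path: C → E → G → H.

28 hours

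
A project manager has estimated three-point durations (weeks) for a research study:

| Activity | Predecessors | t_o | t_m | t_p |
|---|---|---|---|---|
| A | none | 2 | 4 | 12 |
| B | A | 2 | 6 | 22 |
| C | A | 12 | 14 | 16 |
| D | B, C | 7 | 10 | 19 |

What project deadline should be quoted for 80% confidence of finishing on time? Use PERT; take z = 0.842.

te_A = (2 + 4·4 + 12)/6 = 30/6 = 5; σ²_A = ((12−2)/6)² = 2.778
te_B = (2 + 4·6 + 22)/6 = 48/6 = 8; σ²_B = ((22−2)/6)² = 11.111
te_C = (12 + 4·14 + 16)/6 = 84/6 = 14; σ²_C = ((16−12)/6)² = 0.444
te_D = (7 + 4·10 + 19)/6 = 66/6 = 11; σ²_D = ((19−7)/6)² = 4.000

Forward pass:
ES_A = 0; EF_A = 5
ES_B = 5; EF_B = 5+8 = 13
ES_C = 5; EF_C = 5+14 = 19
ES_D = max(EF_B=13, EF_C=19) = 19; EF_D = 19+11 = 30
Expected project duration μ = 30 weeks. Critical path: A → C → D.

Variance along critical path = 2.778 + 0.444 + 4.000 = 7.222; σ = 2.687 weeks.
D = μ + z·σ = 30 + 0.842·2.687 = 32.3 weeks

32.3 weeks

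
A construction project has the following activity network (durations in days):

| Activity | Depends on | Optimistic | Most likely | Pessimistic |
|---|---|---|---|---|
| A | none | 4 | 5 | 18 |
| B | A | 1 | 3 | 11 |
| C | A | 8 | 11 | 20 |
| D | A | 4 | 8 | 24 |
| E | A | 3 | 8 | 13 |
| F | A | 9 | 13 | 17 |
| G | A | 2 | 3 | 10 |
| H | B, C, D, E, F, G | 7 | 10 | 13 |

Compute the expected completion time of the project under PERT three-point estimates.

te_A = (4 + 4·5 + 18)/6 = 42/6 = 7
te_B = (1 + 4·3 + 11)/6 = 24/6 = 4
te_C = (8 + 4·11 + 20)/6 = 72/6 = 12
te_D = (4 + 4·8 + 24)/6 = 60/6 = 10
te_E = (3 + 4·8 + 13)/6 = 48/6 = 8
te_F = (9 + 4·13 + 17)/6 = 78/6 = 13
te_G = (2 + 4·3 + 10)/6 = 24/6 = 4
te_H = (7 + 4·10 + 13)/6 = 60/6 = 10

Forward pass:
ES_A = 0; EF_A = 7
ES_B = 7; EF_B = 7+4 = 11
ES_C = 7; EF_C = 7+12 = 19
ES_D = 7; EF_D = 7+10 = 17
ES_E = 7; EF_E = 7+8 = 15
ES_F = 7; EF_F = 7+13 = 20
ES_G = 7; EF_G = 7+4 = 11
ES_H = max(EF_B=11, EF_C=19, EF_D=17, EF_E=15, EF_F=20, EF_G=11) = 20; EF_H = 20+10 = 30
Expected project duration μ = 30 days. Critical path: A → F → H.

30 days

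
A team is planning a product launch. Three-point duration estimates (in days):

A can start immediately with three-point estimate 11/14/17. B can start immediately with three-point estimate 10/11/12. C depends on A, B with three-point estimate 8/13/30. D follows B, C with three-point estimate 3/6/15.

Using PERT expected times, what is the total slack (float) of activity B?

te_A = (11 + 4·14 + 17)/6 = 84/6 = 14
te_B = (10 + 4·11 + 12)/6 = 66/6 = 11
te_C = (8 + 4·13 + 30)/6 = 90/6 = 15
te_D = (3 + 4·6 + 15)/6 = 42/6 = 7

Forward pass:
ES_A = 0; EF_A = 14
ES_B = 0; EF_B = 11
ES_C = max(EF_A=14, EF_B=11) = 14; EF_C = 14+15 = 29
ES_D = max(EF_B=11, EF_C=29) = 29; EF_D = 29+7 = 36
Expected project duration μ = 36 days. Critical path: A → C → D.

Backward pass:
LF_D = 36; LS_D = 36−7 = 29
LF_C = LS_D = 29; LS_C = 29−15 = 14
LF_B = min(LS_C=14, LS_D=29) = 14; LS_B = 14−11 = 3
LF_A = LS_C = 14; LS_A = 14−14 = 0
Slack_B = LS_B − ES_B = 3 − 0 = 3

3 days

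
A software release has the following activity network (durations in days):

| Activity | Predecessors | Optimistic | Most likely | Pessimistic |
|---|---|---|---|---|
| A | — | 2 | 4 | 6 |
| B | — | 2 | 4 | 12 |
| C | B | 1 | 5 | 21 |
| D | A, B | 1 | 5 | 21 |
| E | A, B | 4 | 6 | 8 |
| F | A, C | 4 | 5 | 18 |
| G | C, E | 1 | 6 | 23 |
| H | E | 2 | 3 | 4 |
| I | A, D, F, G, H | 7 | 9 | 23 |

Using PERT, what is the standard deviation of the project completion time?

5.87 days

te_A = (2 + 4·4 + 6)/6 = 24/6 = 4; σ²_A = ((6−2)/6)² = 0.444
te_B = (2 + 4·4 + 12)/6 = 30/6 = 5; σ²_B = ((12−2)/6)² = 2.778
te_C = (1 + 4·5 + 21)/6 = 42/6 = 7; σ²_C = ((21−1)/6)² = 11.111
te_D = (1 + 4·5 + 21)/6 = 42/6 = 7; σ²_D = ((21−1)/6)² = 11.111
te_E = (4 + 4·6 + 8)/6 = 36/6 = 6; σ²_E = ((8−4)/6)² = 0.444
te_F = (4 + 4·5 + 18)/6 = 42/6 = 7; σ²_F = ((18−4)/6)² = 5.444
te_G = (1 + 4·6 + 23)/6 = 48/6 = 8; σ²_G = ((23−1)/6)² = 13.444
te_H = (2 + 4·3 + 4)/6 = 18/6 = 3; σ²_H = ((4−2)/6)² = 0.111
te_I = (7 + 4·9 + 23)/6 = 66/6 = 11; σ²_I = ((23−7)/6)² = 7.111

Forward pass:
ES_A = 0; EF_A = 4
ES_B = 0; EF_B = 5
ES_C = 5; EF_C = 5+7 = 12
ES_D = max(EF_A=4, EF_B=5) = 5; EF_D = 5+7 = 12
ES_E = max(EF_A=4, EF_B=5) = 5; EF_E = 5+6 = 11
ES_F = max(EF_A=4, EF_C=12) = 12; EF_F = 12+7 = 19
ES_G = max(EF_C=12, EF_E=11) = 12; EF_G = 12+8 = 20
ES_H = 11; EF_H = 11+3 = 14
ES_I = max(EF_A=4, EF_D=12, EF_F=19, EF_G=20, EF_H=14) = 20; EF_I = 20+11 = 31
Expected project duration μ = 31 days. Critical path: B → C → G → I.

Variance along critical path = 2.778 + 11.111 + 13.444 + 7.111 = 34.444
σ = √34.444 = 5.869 days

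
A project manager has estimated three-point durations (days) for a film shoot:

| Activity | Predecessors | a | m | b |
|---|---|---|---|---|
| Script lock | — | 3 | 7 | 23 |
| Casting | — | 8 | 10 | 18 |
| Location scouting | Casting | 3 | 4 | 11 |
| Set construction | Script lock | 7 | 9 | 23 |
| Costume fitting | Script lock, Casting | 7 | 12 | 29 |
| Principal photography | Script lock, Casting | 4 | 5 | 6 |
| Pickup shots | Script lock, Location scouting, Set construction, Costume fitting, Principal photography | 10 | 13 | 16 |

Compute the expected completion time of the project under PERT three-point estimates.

te_Script lock = (3 + 4·7 + 23)/6 = 54/6 = 9
te_Casting = (8 + 4·10 + 18)/6 = 66/6 = 11
te_Location scouting = (3 + 4·4 + 11)/6 = 30/6 = 5
te_Set construction = (7 + 4·9 + 23)/6 = 66/6 = 11
te_Costume fitting = (7 + 4·12 + 29)/6 = 84/6 = 14
te_Principal photography = (4 + 4·5 + 6)/6 = 30/6 = 5
te_Pickup shots = (10 + 4·13 + 16)/6 = 78/6 = 13

Forward pass:
ES_Script lock = 0; EF_Script lock = 9
ES_Casting = 0; EF_Casting = 11
ES_Location scouting = 11; EF_Location scouting = 11+5 = 16
ES_Set construction = 9; EF_Set construction = 9+11 = 20
ES_Costume fitting = max(EF_Script lock=9, EF_Casting=11) = 11; EF_Costume fitting = 11+14 = 25
ES_Principal photography = max(EF_Script lock=9, EF_Casting=11) = 11; EF_Principal photography = 11+5 = 16
ES_Pickup shots = max(EF_Script lock=9, EF_Location scouting=16, EF_Set construction=20, EF_Costume fitting=25, EF_Principal photography=16) = 25; EF_Pickup shots = 25+13 = 38
Expected project duration μ = 38 days. Critical path: Casting → Costume fitting → Pickup shots.

38 days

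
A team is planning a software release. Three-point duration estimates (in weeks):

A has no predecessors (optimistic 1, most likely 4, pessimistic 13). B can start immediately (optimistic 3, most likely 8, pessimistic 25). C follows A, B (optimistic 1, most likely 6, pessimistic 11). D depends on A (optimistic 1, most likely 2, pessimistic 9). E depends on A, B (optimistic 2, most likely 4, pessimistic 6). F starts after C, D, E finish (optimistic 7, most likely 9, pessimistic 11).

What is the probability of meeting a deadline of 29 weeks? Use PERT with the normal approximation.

0.836

te_A = (1 + 4·4 + 13)/6 = 30/6 = 5; σ²_A = ((13−1)/6)² = 4.000
te_B = (3 + 4·8 + 25)/6 = 60/6 = 10; σ²_B = ((25−3)/6)² = 13.444
te_C = (1 + 4·6 + 11)/6 = 36/6 = 6; σ²_C = ((11−1)/6)² = 2.778
te_D = (1 + 4·2 + 9)/6 = 18/6 = 3; σ²_D = ((9−1)/6)² = 1.778
te_E = (2 + 4·4 + 6)/6 = 24/6 = 4; σ²_E = ((6−2)/6)² = 0.444
te_F = (7 + 4·9 + 11)/6 = 54/6 = 9; σ²_F = ((11−7)/6)² = 0.444

Forward pass:
ES_A = 0; EF_A = 5
ES_B = 0; EF_B = 10
ES_C = max(EF_A=5, EF_B=10) = 10; EF_C = 10+6 = 16
ES_D = 5; EF_D = 5+3 = 8
ES_E = max(EF_A=5, EF_B=10) = 10; EF_E = 10+4 = 14
ES_F = max(EF_C=16, EF_D=8, EF_E=14) = 16; EF_F = 16+9 = 25
Expected project duration μ = 25 weeks. Critical path: B → C → F.

Variance along critical path = 13.444 + 2.778 + 0.444 = 16.667; σ = √16.667 = 4.082 weeks.
Z = (29 − 25) / 4.082 = 0.980
P(T ≤ 29) = Φ(0.980) ≈ 0.836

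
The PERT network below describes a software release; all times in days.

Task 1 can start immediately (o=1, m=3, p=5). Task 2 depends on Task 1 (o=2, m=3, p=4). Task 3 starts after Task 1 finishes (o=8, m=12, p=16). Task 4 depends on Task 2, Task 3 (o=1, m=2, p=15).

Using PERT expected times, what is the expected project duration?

19 days

te_Task 1 = (1 + 4·3 + 5)/6 = 18/6 = 3
te_Task 2 = (2 + 4·3 + 4)/6 = 18/6 = 3
te_Task 3 = (8 + 4·12 + 16)/6 = 72/6 = 12
te_Task 4 = (1 + 4·2 + 15)/6 = 24/6 = 4

Forward pass:
ES_Task 1 = 0; EF_Task 1 = 3
ES_Task 2 = 3; EF_Task 2 = 3+3 = 6
ES_Task 3 = 3; EF_Task 3 = 3+12 = 15
ES_Task 4 = max(EF_Task 2=6, EF_Task 3=15) = 15; EF_Task 4 = 15+4 = 19
Expected project duration μ = 19 days. Critical path: Task 1 → Task 3 → Task 4.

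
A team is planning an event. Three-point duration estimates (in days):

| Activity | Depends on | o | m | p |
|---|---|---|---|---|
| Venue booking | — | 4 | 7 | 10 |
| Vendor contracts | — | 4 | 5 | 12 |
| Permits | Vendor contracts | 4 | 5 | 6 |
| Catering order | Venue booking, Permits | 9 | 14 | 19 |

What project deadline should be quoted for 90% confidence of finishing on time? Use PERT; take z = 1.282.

27.8 days

te_Venue booking = (4 + 4·7 + 10)/6 = 42/6 = 7; σ²_Venue booking = ((10−4)/6)² = 1.000
te_Vendor contracts = (4 + 4·5 + 12)/6 = 36/6 = 6; σ²_Vendor contracts = ((12−4)/6)² = 1.778
te_Permits = (4 + 4·5 + 6)/6 = 30/6 = 5; σ²_Permits = ((6−4)/6)² = 0.111
te_Catering order = (9 + 4·14 + 19)/6 = 84/6 = 14; σ²_Catering order = ((19−9)/6)² = 2.778

Forward pass:
ES_Venue booking = 0; EF_Venue booking = 7
ES_Vendor contracts = 0; EF_Vendor contracts = 6
ES_Permits = 6; EF_Permits = 6+5 = 11
ES_Catering order = max(EF_Venue booking=7, EF_Permits=11) = 11; EF_Catering order = 11+14 = 25
Expected project duration μ = 25 days. Critical path: Vendor contracts → Permits → Catering order.

Variance along critical path = 1.778 + 0.111 + 2.778 = 4.667; σ = 2.160 days.
D = μ + z·σ = 25 + 1.282·2.160 = 27.8 days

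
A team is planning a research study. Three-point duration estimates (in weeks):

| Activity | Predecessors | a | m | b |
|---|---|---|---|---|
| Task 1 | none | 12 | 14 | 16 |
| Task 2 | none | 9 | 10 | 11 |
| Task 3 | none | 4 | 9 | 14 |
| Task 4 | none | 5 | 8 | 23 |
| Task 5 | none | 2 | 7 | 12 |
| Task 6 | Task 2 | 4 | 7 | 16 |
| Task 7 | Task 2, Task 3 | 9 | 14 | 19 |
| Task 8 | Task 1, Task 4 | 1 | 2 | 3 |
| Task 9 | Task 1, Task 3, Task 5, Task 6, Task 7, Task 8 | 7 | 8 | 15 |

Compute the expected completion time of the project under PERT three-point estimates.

33 weeks

te_Task 1 = (12 + 4·14 + 16)/6 = 84/6 = 14
te_Task 2 = (9 + 4·10 + 11)/6 = 60/6 = 10
te_Task 3 = (4 + 4·9 + 14)/6 = 54/6 = 9
te_Task 4 = (5 + 4·8 + 23)/6 = 60/6 = 10
te_Task 5 = (2 + 4·7 + 12)/6 = 42/6 = 7
te_Task 6 = (4 + 4·7 + 16)/6 = 48/6 = 8
te_Task 7 = (9 + 4·14 + 19)/6 = 84/6 = 14
te_Task 8 = (1 + 4·2 + 3)/6 = 12/6 = 2
te_Task 9 = (7 + 4·8 + 15)/6 = 54/6 = 9

Forward pass:
ES_Task 1 = 0; EF_Task 1 = 14
ES_Task 2 = 0; EF_Task 2 = 10
ES_Task 3 = 0; EF_Task 3 = 9
ES_Task 4 = 0; EF_Task 4 = 10
ES_Task 5 = 0; EF_Task 5 = 7
ES_Task 6 = 10; EF_Task 6 = 10+8 = 18
ES_Task 7 = max(EF_Task 2=10, EF_Task 3=9) = 10; EF_Task 7 = 10+14 = 24
ES_Task 8 = max(EF_Task 1=14, EF_Task 4=10) = 14; EF_Task 8 = 14+2 = 16
ES_Task 9 = max(EF_Task 1=14, EF_Task 3=9, EF_Task 5=7, EF_Task 6=18, EF_Task 7=24, EF_Task 8=16) = 24; EF_Task 9 = 24+9 = 33
Expected project duration μ = 33 weeks. Critical path: Task 2 → Task 7 → Task 9.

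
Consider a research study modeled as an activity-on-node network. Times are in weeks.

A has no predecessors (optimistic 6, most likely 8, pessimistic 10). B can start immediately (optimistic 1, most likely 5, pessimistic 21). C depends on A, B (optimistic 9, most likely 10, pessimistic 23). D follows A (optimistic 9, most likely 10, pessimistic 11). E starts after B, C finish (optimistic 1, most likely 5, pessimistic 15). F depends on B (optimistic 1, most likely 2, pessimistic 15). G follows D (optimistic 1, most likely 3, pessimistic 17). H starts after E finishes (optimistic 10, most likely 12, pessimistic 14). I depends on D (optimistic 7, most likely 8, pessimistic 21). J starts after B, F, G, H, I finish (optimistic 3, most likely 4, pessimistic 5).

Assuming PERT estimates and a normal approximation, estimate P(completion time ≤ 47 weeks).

te_A = (6 + 4·8 + 10)/6 = 48/6 = 8; σ²_A = ((10−6)/6)² = 0.444
te_B = (1 + 4·5 + 21)/6 = 42/6 = 7; σ²_B = ((21−1)/6)² = 11.111
te_C = (9 + 4·10 + 23)/6 = 72/6 = 12; σ²_C = ((23−9)/6)² = 5.444
te_D = (9 + 4·10 + 11)/6 = 60/6 = 10; σ²_D = ((11−9)/6)² = 0.111
te_E = (1 + 4·5 + 15)/6 = 36/6 = 6; σ²_E = ((15−1)/6)² = 5.444
te_F = (1 + 4·2 + 15)/6 = 24/6 = 4; σ²_F = ((15−1)/6)² = 5.444
te_G = (1 + 4·3 + 17)/6 = 30/6 = 5; σ²_G = ((17−1)/6)² = 7.111
te_H = (10 + 4·12 + 14)/6 = 72/6 = 12; σ²_H = ((14−10)/6)² = 0.444
te_I = (7 + 4·8 + 21)/6 = 60/6 = 10; σ²_I = ((21−7)/6)² = 5.444
te_J = (3 + 4·4 + 5)/6 = 24/6 = 4; σ²_J = ((5−3)/6)² = 0.111

Forward pass:
ES_A = 0; EF_A = 8
ES_B = 0; EF_B = 7
ES_C = max(EF_A=8, EF_B=7) = 8; EF_C = 8+12 = 20
ES_D = 8; EF_D = 8+10 = 18
ES_E = max(EF_B=7, EF_C=20) = 20; EF_E = 20+6 = 26
ES_F = 7; EF_F = 7+4 = 11
ES_G = 18; EF_G = 18+5 = 23
ES_H = 26; EF_H = 26+12 = 38
ES_I = 18; EF_I = 18+10 = 28
ES_J = max(EF_B=7, EF_F=11, EF_G=23, EF_H=38, EF_I=28) = 38; EF_J = 38+4 = 42
Expected project duration μ = 42 weeks. Critical path: A → C → E → H → J.

Variance along critical path = 0.444 + 5.444 + 5.444 + 0.444 + 0.111 = 11.889; σ = √11.889 = 3.448 weeks.
Z = (47 − 42) / 3.448 = 1.450
P(T ≤ 47) = Φ(1.450) ≈ 0.926

0.926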